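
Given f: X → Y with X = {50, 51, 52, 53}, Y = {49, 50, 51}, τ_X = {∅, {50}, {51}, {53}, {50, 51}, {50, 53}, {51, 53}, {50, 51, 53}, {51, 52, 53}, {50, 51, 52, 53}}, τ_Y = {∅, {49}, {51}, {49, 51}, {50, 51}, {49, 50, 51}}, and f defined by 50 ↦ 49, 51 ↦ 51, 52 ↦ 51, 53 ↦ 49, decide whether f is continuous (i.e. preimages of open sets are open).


f is NOT continuous.

Compute f^{-1}(U) for each U ∈ τ_Y:
  U = ∅: f^{-1}(U) = ∅ ∈ τ_X ✓.
  U = {49}: f^{-1}(U) = {50, 53} ∈ τ_X ✓.
  U = {51}: f^{-1}(U) = {51, 52} ∉ τ_X ✗.
  U = {49, 51}: f^{-1}(U) = {50, 51, 52, 53} ∈ τ_X ✓.
  U = {50, 51}: f^{-1}(U) = {51, 52} ∉ τ_X ✗.
  U = {49, 50, 51}: f^{-1}(U) = {50, 51, 52, 53} ∈ τ_X ✓.
Found U = {51} with f^{-1}(U) = {51, 52} not in τ_X. Therefore f is NOT continuous.


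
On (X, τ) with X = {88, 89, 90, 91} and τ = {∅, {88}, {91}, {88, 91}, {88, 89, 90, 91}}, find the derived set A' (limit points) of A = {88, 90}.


A' = {89, 90}

For each x ∈ X, list the open sets U ∈ τ with x ∈ U, then check whether U ∩ (A ∖ {x}) ≠ ∅ for every such U.
  x = 88: open {88} ∋ x has {88} ∩ (A ∖ {88}) = ∅, so x is NOT a limit point.
  x = 89: opens ∋ x are {88, 89, 90, 91}; each meets A ∖ {89}, so x IS a limit point.
  x = 90: opens ∋ x are {88, 89, 90, 91}; each meets A ∖ {90}, so x IS a limit point.
  x = 91: open {91} ∋ x has {91} ∩ (A ∖ {91}) = ∅, so x is NOT a limit point.
Collecting: A' = {89, 90}.


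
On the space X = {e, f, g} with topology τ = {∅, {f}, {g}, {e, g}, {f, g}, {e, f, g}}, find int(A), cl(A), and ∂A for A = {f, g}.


int(A) = {f, g}, cl(A) = {e, f, g}, ∂A = {e}.

Closed sets in (X, τ) are complements of opens:
  closed(X, τ) = {∅, {e}, {f}, {e, f}, {e, g}, {e, f, g}}.
int(A) = ⋃ {U ∈ τ : U ⊆ A}. Opens contained in A: ∅, {f}, {g}, {f, g}.
Taking the union of these: int(A) = {f, g}.
cl(A) = ⋂ {C closed : A ⊆ C}. Closed sets containing A: {e, f, g}.
Intersecting these: cl(A) = {e, f, g}.
∂A = cl(A) ∖ int(A) = {e, f, g} ∖ {f, g} = {e}.


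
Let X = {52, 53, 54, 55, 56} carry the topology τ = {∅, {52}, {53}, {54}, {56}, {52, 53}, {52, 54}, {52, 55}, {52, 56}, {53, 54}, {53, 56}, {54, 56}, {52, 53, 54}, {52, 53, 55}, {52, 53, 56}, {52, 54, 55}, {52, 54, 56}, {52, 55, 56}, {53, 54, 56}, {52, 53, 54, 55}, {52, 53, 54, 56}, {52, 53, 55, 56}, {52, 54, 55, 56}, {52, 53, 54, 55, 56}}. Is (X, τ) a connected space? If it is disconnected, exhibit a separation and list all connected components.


(X, τ) is disconnected; components = [{53}, {54}, {56}, {52, 55}].

Find clopen sets (U ∈ τ with X ∖ U ∈ τ):
  U = ∅, X ∖ U = {52, 53, 54, 55, 56} — both open, so U is clopen.
  U = {53}, X ∖ U = {52, 54, 55, 56} — both open, so U is clopen.
  U = {54}, X ∖ U = {52, 53, 55, 56} — both open, so U is clopen.
  U = {56}, X ∖ U = {52, 53, 54, 55} — both open, so U is clopen.
  U = {52, 55}, X ∖ U = {53, 54, 56} — both open, so U is clopen.
  U = {53, 54}, X ∖ U = {52, 55, 56} — both open, so U is clopen.
  U = {53, 56}, X ∖ U = {52, 54, 55} — both open, so U is clopen.
  U = {54, 56}, X ∖ U = {52, 53, 55} — both open, so U is clopen.
  U = {52, 53, 55}, X ∖ U = {54, 56} — both open, so U is clopen.
  U = {52, 54, 55}, X ∖ U = {53, 56} — both open, so U is clopen.
  U = {52, 55, 56}, X ∖ U = {53, 54} — both open, so U is clopen.
  U = {53, 54, 56}, X ∖ U = {52, 55} — both open, so U is clopen.
  U = {52, 53, 54, 55}, X ∖ U = {56} — both open, so U is clopen.
  U = {52, 53, 55, 56}, X ∖ U = {54} — both open, so U is clopen.
  U = {52, 54, 55, 56}, X ∖ U = {53} — both open, so U is clopen.
  U = {52, 53, 54, 55, 56}, X ∖ U = ∅ — both open, so U is clopen.
Nontrivial clopen(s) exist: e.g. {52, 55}. So (X, τ) is disconnected.
Compute connected components by grouping points that agree on all clopens:
  component: {53}
  component: {54}
  component: {56}
  component: {52, 55}


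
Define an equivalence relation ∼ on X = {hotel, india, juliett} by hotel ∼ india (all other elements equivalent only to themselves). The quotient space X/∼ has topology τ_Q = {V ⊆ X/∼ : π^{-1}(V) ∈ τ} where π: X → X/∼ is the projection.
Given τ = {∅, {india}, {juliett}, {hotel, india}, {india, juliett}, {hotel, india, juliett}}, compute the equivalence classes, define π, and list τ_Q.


X/∼ = {[hotel=india], [juliett]}; |τ_Q| = 4.

Equivalence classes: [hotel=india], [juliett].
Quotient map π: X → X/∼ sends hotel ↦ [hotel=india], india ↦ [hotel=india], juliett ↦ [juliett].
For each subset V ⊆ X/∼, compute π^{-1}(V) ⊆ X and check whether π^{-1}(V) ∈ τ. V is open in τ_Q iff π^{-1}(V) ∈ τ.
  V = {}: π^{-1}(V) = ∅ ∈ τ ✓.
  V = {[hotel=india]}: π^{-1}(V) = {hotel, india} ∈ τ ✓.
  V = {[juliett]}: π^{-1}(V) = {juliett} ∈ τ ✓.
  V = {[hotel=india], [juliett]}: π^{-1}(V) = {hotel, india, juliett} ∈ τ ✓.
Open sets in the quotient: τ_Q = {{}, {[hotel=india]}, {[juliett]}, {[hotel=india], [juliett]}} (4 elements).


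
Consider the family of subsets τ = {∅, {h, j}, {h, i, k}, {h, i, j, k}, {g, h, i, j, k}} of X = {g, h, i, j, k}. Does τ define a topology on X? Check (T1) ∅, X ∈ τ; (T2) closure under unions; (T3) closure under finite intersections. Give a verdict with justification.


τ is NOT a topology on X.

Axiom (T1): ∅ ∈ τ? Yes; X ∈ τ? Yes.
Axiom (T2/T3): check pairwise unions and intersections of members of τ.
Counterexample for (T3): {h, j} ∩ {h, i, k} = {h} ∉ τ. Therefore τ is NOT a topology.


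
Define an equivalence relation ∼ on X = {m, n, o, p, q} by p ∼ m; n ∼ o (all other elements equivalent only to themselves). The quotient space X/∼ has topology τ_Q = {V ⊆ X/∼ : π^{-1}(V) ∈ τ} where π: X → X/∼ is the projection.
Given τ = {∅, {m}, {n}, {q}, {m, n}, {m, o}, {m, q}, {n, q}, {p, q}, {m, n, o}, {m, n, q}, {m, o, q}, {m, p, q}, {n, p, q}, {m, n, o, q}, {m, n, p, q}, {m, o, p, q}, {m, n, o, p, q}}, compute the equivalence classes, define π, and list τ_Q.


X/∼ = {[m=p], [n=o], [q]}; |τ_Q| = 4.

Equivalence classes: [m=p], [n=o], [q].
Quotient map π: X → X/∼ sends m ↦ [m=p], n ↦ [n=o], o ↦ [n=o], p ↦ [m=p], q ↦ [q].
For each subset V ⊆ X/∼, compute π^{-1}(V) ⊆ X and check whether π^{-1}(V) ∈ τ. V is open in τ_Q iff π^{-1}(V) ∈ τ.
  V = {}: π^{-1}(V) = ∅ ∈ τ ✓.
  V = {[m=p]}: π^{-1}(V) = {m, p} ∉ τ ✗.
  V = {[n=o]}: π^{-1}(V) = {n, o} ∉ τ ✗.
  V = {[m=p], [n=o]}: π^{-1}(V) = {m, n, o, p} ∉ τ ✗.
  V = {[q]}: π^{-1}(V) = {q} ∈ τ ✓.
  V = {[m=p], [q]}: π^{-1}(V) = {m, p, q} ∈ τ ✓.
  V = {[n=o], [q]}: π^{-1}(V) = {n, o, q} ∉ τ ✗.
  V = {[m=p], [n=o], [q]}: π^{-1}(V) = {m, n, o, p, q} ∈ τ ✓.
Open sets in the quotient: τ_Q = {{}, {[q]}, {[m=p], [q]}, {[m=p], [n=o], [q]}} (4 elements).


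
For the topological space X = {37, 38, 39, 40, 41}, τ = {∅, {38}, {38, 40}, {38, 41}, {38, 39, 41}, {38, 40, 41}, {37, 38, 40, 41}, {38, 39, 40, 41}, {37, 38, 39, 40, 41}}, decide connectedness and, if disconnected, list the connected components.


(X, τ) is connected.

Find clopen sets (U ∈ τ with X ∖ U ∈ τ):
  U = ∅, X ∖ U = {37, 38, 39, 40, 41} — both open, so U is clopen.
  U = {37, 38, 39, 40, 41}, X ∖ U = ∅ — both open, so U is clopen.
Only trivial clopens (∅ and X) exist, so (X, τ) is connected.
Compute connected components by grouping points that agree on all clopens:
  component: {37, 38, 39, 40, 41}


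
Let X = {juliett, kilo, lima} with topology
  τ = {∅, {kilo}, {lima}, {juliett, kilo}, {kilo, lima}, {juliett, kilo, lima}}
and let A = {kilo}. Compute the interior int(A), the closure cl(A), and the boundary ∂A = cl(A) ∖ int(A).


int(A) = {kilo}, cl(A) = {juliett, kilo}, ∂A = {juliett}.

Closed sets in (X, τ) are complements of opens:
  closed(X, τ) = {∅, {juliett}, {lima}, {juliett, kilo}, {juliett, lima}, {juliett, kilo, lima}}.
int(A) = ⋃ {U ∈ τ : U ⊆ A}. Opens contained in A: ∅, {kilo}.
Taking the union of these: int(A) = {kilo}.
cl(A) = ⋂ {C closed : A ⊆ C}. Closed sets containing A: {juliett, kilo}, {juliett, kilo, lima}.
Intersecting these: cl(A) = {juliett, kilo}.
∂A = cl(A) ∖ int(A) = {juliett, kilo} ∖ {kilo} = {juliett}.


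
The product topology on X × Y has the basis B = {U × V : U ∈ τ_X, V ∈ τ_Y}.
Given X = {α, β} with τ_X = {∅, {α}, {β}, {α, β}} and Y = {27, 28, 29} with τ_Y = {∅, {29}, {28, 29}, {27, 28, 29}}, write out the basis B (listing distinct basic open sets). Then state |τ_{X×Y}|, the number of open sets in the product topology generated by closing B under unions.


Basis B = {∅ × ∅, {α} × {29}, {β} × {29}, {α} × {28, 29}, {α, β} × {29}, {β} × {28, 29}, {α} × {27, 28, 29}, {β} × {27, 28, 29}, {α, β} × {28, 29}, {α, β} × {27, 28, 29}}; |τ_{X×Y}| = 16.

Enumerate products U × V with U ∈ τ_X, V ∈ τ_Y (deduplicated):
  ∅ × ∅ = {} (∅)
  {α} × {29} = {(α,29)}
  {β} × {29} = {(β,29)}
  {α} × {28, 29} = {(α,28), (α,29)}
  {α, β} × {29} = {(α,29), (β,29)}
  {β} × {28, 29} = {(β,28), (β,29)}
  {α} × {27, 28, 29} = {(α,27), (α,28), (α,29)}
  {β} × {27, 28, 29} = {(β,27), (β,28), (β,29)}
  {α, β} × {28, 29} = {(α,28), (α,29), (β,28), (β,29)}
  {α, β} × {27, 28, 29} = {(α,27), (α,28), (α,29), (β,27), (β,28), (β,29)}
These 10 distinct sets form the basis B.
Close under arbitrary unions to get τ_{X×Y}; counting gives |τ_{X×Y}| = 16.


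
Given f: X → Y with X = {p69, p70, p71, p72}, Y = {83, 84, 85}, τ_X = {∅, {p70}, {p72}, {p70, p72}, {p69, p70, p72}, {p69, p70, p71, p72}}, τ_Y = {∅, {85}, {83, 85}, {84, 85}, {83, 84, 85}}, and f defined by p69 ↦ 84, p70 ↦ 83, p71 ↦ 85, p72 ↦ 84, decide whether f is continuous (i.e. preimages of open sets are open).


f is NOT continuous.

Compute f^{-1}(U) for each U ∈ τ_Y:
  U = ∅: f^{-1}(U) = ∅ ∈ τ_X ✓.
  U = {85}: f^{-1}(U) = {p71} ∉ τ_X ✗.
  U = {83, 85}: f^{-1}(U) = {p70, p71} ∉ τ_X ✗.
  U = {84, 85}: f^{-1}(U) = {p69, p71, p72} ∉ τ_X ✗.
  U = {83, 84, 85}: f^{-1}(U) = {p69, p70, p71, p72} ∈ τ_X ✓.
Found U = {85} with f^{-1}(U) = {p71} not in τ_X. Therefore f is NOT continuous.


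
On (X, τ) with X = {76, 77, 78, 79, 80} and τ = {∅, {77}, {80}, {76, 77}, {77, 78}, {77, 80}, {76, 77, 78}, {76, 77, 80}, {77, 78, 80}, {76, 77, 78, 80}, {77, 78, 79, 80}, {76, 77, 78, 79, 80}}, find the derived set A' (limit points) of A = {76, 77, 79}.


A' = {76, 78, 79}

For each x ∈ X, list the open sets U ∈ τ with x ∈ U, then check whether U ∩ (A ∖ {x}) ≠ ∅ for every such U.
  x = 76: opens ∋ x are {76, 77}, {76, 77, 78}, {76, 77, 80}, {76, 77, 78, 80}, {76, 77, 78, 79, 80}; each meets A ∖ {76}, so x IS a limit point.
  x = 77: open {77} ∋ x has {77} ∩ (A ∖ {77}) = ∅, so x is NOT a limit point.
  x = 78: opens ∋ x are {77, 78}, {76, 77, 78}, {77, 78, 80}, {76, 77, 78, 80}, {77, 78, 79, 80}, {76, 77, 78, 79, 80}; each meets A ∖ {78}, so x IS a limit point.
  x = 79: opens ∋ x are {77, 78, 79, 80}, {76, 77, 78, 79, 80}; each meets A ∖ {79}, so x IS a limit point.
  x = 80: open {80} ∋ x has {80} ∩ (A ∖ {80}) = ∅, so x is NOT a limit point.
Collecting: A' = {76, 78, 79}.


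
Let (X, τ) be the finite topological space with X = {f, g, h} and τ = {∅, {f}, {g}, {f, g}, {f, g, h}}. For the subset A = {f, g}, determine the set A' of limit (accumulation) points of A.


A' = {h}

For each x ∈ X, list the open sets U ∈ τ with x ∈ U, then check whether U ∩ (A ∖ {x}) ≠ ∅ for every such U.
  x = f: open {f} ∋ x has {f} ∩ (A ∖ {f}) = ∅, so x is NOT a limit point.
  x = g: open {g} ∋ x has {g} ∩ (A ∖ {g}) = ∅, so x is NOT a limit point.
  x = h: opens ∋ x are {f, g, h}; each meets A ∖ {h}, so x IS a limit point.
Collecting: A' = {h}.


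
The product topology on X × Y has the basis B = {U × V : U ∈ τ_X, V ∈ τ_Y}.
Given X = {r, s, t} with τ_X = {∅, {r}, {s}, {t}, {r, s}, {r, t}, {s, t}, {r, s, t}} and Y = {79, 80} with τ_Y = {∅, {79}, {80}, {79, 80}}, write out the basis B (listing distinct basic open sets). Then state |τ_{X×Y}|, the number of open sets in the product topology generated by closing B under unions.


Basis B = {∅ × ∅, {r} × {79}, {r} × {80}, {s} × {79}, {s} × {80}, {t} × {79}, {t} × {80}, {r} × {79, 80}, {r, s} × {79}, {r, t} × {79}, {r, s} × {80}, {r, t} × {80}, {s} × {79, 80}, {s, t} × {79}, {s, t} × {80}, {t} × {79, 80}, {r, s, t} × {79}, {r, s, t} × {80}, {r, s} × {79, 80}, {r, t} × {79, 80}, {s, t} × {79, 80}, {r, s, t} × {79, 80}}; |τ_{X×Y}| = 64.

Enumerate products U × V with U ∈ τ_X, V ∈ τ_Y (deduplicated):
  ∅ × ∅ = {} (∅)
  {r} × {79} = {(r,79)}
  {r} × {80} = {(r,80)}
  {s} × {79} = {(s,79)}
  {s} × {80} = {(s,80)}
  {t} × {79} = {(t,79)}
  {t} × {80} = {(t,80)}
  {r} × {79, 80} = {(r,79), (r,80)}
  {r, s} × {79} = {(r,79), (s,79)}
  {r, t} × {79} = {(r,79), (t,79)}
  {r, s} × {80} = {(r,80), (s,80)}
  {r, t} × {80} = {(r,80), (t,80)}
  {s} × {79, 80} = {(s,79), (s,80)}
  {s, t} × {79} = {(s,79), (t,79)}
  {s, t} × {80} = {(s,80), (t,80)}
  {t} × {79, 80} = {(t,79), (t,80)}
  {r, s, t} × {79} = {(r,79), (s,79), (t,79)}
  {r, s, t} × {80} = {(r,80), (s,80), (t,80)}
  {r, s} × {79, 80} = {(r,79), (r,80), (s,79), (s,80)}
  {r, t} × {79, 80} = {(r,79), (r,80), (t,79), (t,80)}
  {s, t} × {79, 80} = {(s,79), (s,80), (t,79), (t,80)}
  {r, s, t} × {79, 80} = {(r,79), (r,80), (s,79), (s,80), (t,79), (t,80)}
These 22 distinct sets form the basis B.
Close under arbitrary unions to get τ_{X×Y}; counting gives |τ_{X×Y}| = 64.


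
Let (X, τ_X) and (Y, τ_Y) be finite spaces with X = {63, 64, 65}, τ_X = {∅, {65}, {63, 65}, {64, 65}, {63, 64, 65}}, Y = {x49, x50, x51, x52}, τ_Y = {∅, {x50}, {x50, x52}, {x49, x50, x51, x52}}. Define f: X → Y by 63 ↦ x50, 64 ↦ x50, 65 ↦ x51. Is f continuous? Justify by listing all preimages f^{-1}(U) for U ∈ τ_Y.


f is NOT continuous.

Compute f^{-1}(U) for each U ∈ τ_Y:
  U = ∅: f^{-1}(U) = ∅ ∈ τ_X ✓.
  U = {x50}: f^{-1}(U) = {63, 64} ∉ τ_X ✗.
  U = {x50, x52}: f^{-1}(U) = {63, 64} ∉ τ_X ✗.
  U = {x49, x50, x51, x52}: f^{-1}(U) = {63, 64, 65} ∈ τ_X ✓.
Found U = {x50} with f^{-1}(U) = {63, 64} not in τ_X. Therefore f is NOT continuous.


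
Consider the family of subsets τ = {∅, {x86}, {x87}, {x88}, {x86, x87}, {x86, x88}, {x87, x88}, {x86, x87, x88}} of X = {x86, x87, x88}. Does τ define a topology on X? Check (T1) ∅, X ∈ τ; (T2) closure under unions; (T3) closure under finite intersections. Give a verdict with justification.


τ IS a topology on X.

Axiom (T1): ∅ ∈ τ? Yes; X ∈ τ? Yes.
Axiom (T2/T3): check pairwise unions and intersections of members of τ.
All pairwise intersections and unions checked — each lies in τ. Therefore τ satisfies (T1), (T2), (T3): it IS a topology on X.


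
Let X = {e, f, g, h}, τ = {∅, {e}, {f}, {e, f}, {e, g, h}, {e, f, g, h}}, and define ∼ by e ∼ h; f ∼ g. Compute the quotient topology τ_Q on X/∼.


X/∼ = {[e=h], [f=g]}; |τ_Q| = 2.

Equivalence classes: [e=h], [f=g].
Quotient map π: X → X/∼ sends e ↦ [e=h], f ↦ [f=g], g ↦ [f=g], h ↦ [e=h].
For each subset V ⊆ X/∼, compute π^{-1}(V) ⊆ X and check whether π^{-1}(V) ∈ τ. V is open in τ_Q iff π^{-1}(V) ∈ τ.
  V = {}: π^{-1}(V) = ∅ ∈ τ ✓.
  V = {[e=h]}: π^{-1}(V) = {e, h} ∉ τ ✗.
  V = {[f=g]}: π^{-1}(V) = {f, g} ∉ τ ✗.
  V = {[e=h], [f=g]}: π^{-1}(V) = {e, f, g, h} ∈ τ ✓.
Open sets in the quotient: τ_Q = {{}, {[e=h], [f=g]}} (2 elements).


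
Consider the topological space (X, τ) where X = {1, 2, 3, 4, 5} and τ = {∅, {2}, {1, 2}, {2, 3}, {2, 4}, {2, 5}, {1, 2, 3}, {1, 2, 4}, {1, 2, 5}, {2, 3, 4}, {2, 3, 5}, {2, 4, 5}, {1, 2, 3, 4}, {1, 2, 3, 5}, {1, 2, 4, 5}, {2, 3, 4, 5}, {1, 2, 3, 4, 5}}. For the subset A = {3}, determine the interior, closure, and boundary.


int(A) = ∅, cl(A) = {3}, ∂A = {3}.

Closed sets in (X, τ) are complements of opens:
  closed(X, τ) = {∅, {1}, {3}, {4}, {5}, {1, 3}, {1, 4}, {1, 5}, {3, 4}, {3, 5}, {4, 5}, {1, 3, 4}, {1, 3, 5}, {1, 4, 5}, {3, 4, 5}, {1, 3, 4, 5}, {1, 2, 3, 4, 5}}.
int(A) = ⋃ {U ∈ τ : U ⊆ A}. Opens contained in A: ∅.
Taking the union of these: int(A) = ∅.
cl(A) = ⋂ {C closed : A ⊆ C}. Closed sets containing A: {3}, {1, 3}, {3, 4}, {3, 5}, {1, 3, 4}, {1, 3, 5}, {3, 4, 5}, {1, 3, 4, 5}, {1, 2, 3, 4, 5}.
Intersecting these: cl(A) = {3}.
∂A = cl(A) ∖ int(A) = {3} ∖ ∅ = {3}.


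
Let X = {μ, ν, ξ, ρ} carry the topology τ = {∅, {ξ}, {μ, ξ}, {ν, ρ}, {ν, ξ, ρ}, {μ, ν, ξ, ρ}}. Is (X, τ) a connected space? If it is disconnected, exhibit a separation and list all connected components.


(X, τ) is disconnected; components = [{μ, ξ}, {ν, ρ}].

Find clopen sets (U ∈ τ with X ∖ U ∈ τ):
  U = ∅, X ∖ U = {μ, ν, ξ, ρ} — both open, so U is clopen.
  U = {μ, ξ}, X ∖ U = {ν, ρ} — both open, so U is clopen.
  U = {ν, ρ}, X ∖ U = {μ, ξ} — both open, so U is clopen.
  U = {μ, ν, ξ, ρ}, X ∖ U = ∅ — both open, so U is clopen.
Nontrivial clopen(s) exist: e.g. {μ, ξ}. So (X, τ) is disconnected.
Compute connected components by grouping points that agree on all clopens:
  component: {μ, ξ}
  component: {ν, ρ}


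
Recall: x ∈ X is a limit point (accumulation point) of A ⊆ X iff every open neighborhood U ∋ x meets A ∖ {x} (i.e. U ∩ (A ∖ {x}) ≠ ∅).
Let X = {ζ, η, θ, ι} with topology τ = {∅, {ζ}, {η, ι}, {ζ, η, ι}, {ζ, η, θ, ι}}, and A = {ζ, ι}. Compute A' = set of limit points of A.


A' = {η, θ}

For each x ∈ X, list the open sets U ∈ τ with x ∈ U, then check whether U ∩ (A ∖ {x}) ≠ ∅ for every such U.
  x = ζ: open {ζ} ∋ x has {ζ} ∩ (A ∖ {ζ}) = ∅, so x is NOT a limit point.
  x = η: opens ∋ x are {η, ι}, {ζ, η, ι}, {ζ, η, θ, ι}; each meets A ∖ {η}, so x IS a limit point.
  x = θ: opens ∋ x are {ζ, η, θ, ι}; each meets A ∖ {θ}, so x IS a limit point.
  x = ι: open {η, ι} ∋ x has {η, ι} ∩ (A ∖ {ι}) = ∅, so x is NOT a limit point.
Collecting: A' = {η, θ}.


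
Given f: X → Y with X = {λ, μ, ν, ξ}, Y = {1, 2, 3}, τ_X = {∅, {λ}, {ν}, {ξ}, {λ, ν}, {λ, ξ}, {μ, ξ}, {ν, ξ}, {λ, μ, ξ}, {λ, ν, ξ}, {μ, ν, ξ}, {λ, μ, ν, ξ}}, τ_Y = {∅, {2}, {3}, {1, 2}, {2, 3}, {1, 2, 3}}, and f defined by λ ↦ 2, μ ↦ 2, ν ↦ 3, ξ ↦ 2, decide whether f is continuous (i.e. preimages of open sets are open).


f IS continuous.

Compute f^{-1}(U) for each U ∈ τ_Y:
  U = ∅: f^{-1}(U) = ∅ ∈ τ_X ✓.
  U = {2}: f^{-1}(U) = {λ, μ, ξ} ∈ τ_X ✓.
  U = {3}: f^{-1}(U) = {ν} ∈ τ_X ✓.
  U = {1, 2}: f^{-1}(U) = {λ, μ, ξ} ∈ τ_X ✓.
  U = {2, 3}: f^{-1}(U) = {λ, μ, ν, ξ} ∈ τ_X ✓.
  U = {1, 2, 3}: f^{-1}(U) = {λ, μ, ν, ξ} ∈ τ_X ✓.
Every preimage lies in τ_X, so f IS continuous.


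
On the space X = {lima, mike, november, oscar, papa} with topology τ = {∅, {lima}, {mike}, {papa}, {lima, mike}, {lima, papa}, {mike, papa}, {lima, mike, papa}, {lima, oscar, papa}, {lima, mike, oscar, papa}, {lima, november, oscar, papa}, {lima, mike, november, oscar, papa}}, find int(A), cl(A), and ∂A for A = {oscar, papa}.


int(A) = {papa}, cl(A) = {november, oscar, papa}, ∂A = {november, oscar}.

Closed sets in (X, τ) are complements of opens:
  closed(X, τ) = {∅, {mike}, {november}, {mike, november}, {november, oscar}, {lima, november, oscar}, {mike, november, oscar}, {november, oscar, papa}, {lima, mike, november, oscar}, {lima, november, oscar, papa}, {mike, november, oscar, papa}, {lima, mike, november, oscar, papa}}.
int(A) = ⋃ {U ∈ τ : U ⊆ A}. Opens contained in A: ∅, {papa}.
Taking the union of these: int(A) = {papa}.
cl(A) = ⋂ {C closed : A ⊆ C}. Closed sets containing A: {november, oscar, papa}, {lima, november, oscar, papa}, {mike, november, oscar, papa}, {lima, mike, november, oscar, papa}.
Intersecting these: cl(A) = {november, oscar, papa}.
∂A = cl(A) ∖ int(A) = {november, oscar, papa} ∖ {papa} = {november, oscar}.


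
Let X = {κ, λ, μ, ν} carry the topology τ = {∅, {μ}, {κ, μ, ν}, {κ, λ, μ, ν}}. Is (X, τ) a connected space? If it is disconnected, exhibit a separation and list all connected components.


(X, τ) is connected.

Find clopen sets (U ∈ τ with X ∖ U ∈ τ):
  U = ∅, X ∖ U = {κ, λ, μ, ν} — both open, so U is clopen.
  U = {κ, λ, μ, ν}, X ∖ U = ∅ — both open, so U is clopen.
Only trivial clopens (∅ and X) exist, so (X, τ) is connected.
Compute connected components by grouping points that agree on all clopens:
  component: {κ, λ, μ, ν}


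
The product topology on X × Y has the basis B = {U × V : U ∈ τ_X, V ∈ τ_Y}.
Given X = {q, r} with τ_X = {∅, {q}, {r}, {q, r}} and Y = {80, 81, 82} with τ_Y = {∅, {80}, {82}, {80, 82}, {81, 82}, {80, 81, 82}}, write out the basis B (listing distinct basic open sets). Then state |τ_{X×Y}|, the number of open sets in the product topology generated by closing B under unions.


Basis B = {∅ × ∅, {q} × {80}, {q} × {82}, {r} × {80}, {r} × {82}, {q} × {80, 82}, {q, r} × {80}, {q} × {81, 82}, {q, r} × {82}, {r} × {80, 82}, {r} × {81, 82}, {q} × {80, 81, 82}, {r} × {80, 81, 82}, {q, r} × {80, 82}, {q, r} × {81, 82}, {q, r} × {80, 81, 82}}; |τ_{X×Y}| = 36.

Enumerate products U × V with U ∈ τ_X, V ∈ τ_Y (deduplicated):
  ∅ × ∅ = {} (∅)
  {q} × {80} = {(q,80)}
  {q} × {82} = {(q,82)}
  {r} × {80} = {(r,80)}
  {r} × {82} = {(r,82)}
  {q} × {80, 82} = {(q,80), (q,82)}
  {q, r} × {80} = {(q,80), (r,80)}
  {q} × {81, 82} = {(q,81), (q,82)}
  {q, r} × {82} = {(q,82), (r,82)}
  {r} × {80, 82} = {(r,80), (r,82)}
  {r} × {81, 82} = {(r,81), (r,82)}
  {q} × {80, 81, 82} = {(q,80), (q,81), (q,82)}
  {r} × {80, 81, 82} = {(r,80), (r,81), (r,82)}
  {q, r} × {80, 82} = {(q,80), (q,82), (r,80), (r,82)}
  {q, r} × {81, 82} = {(q,81), (q,82), (r,81), (r,82)}
  {q, r} × {80, 81, 82} = {(q,80), (q,81), (q,82), (r,80), (r,81), (r,82)}
These 16 distinct sets form the basis B.
Close under arbitrary unions to get τ_{X×Y}; counting gives |τ_{X×Y}| = 36.


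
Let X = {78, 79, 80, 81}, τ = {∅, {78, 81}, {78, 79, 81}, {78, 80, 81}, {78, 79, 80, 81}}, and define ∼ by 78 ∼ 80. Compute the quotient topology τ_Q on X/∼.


X/∼ = {[78=80], [79], [81]}; |τ_Q| = 3.

Equivalence classes: [78=80], [79], [81].
Quotient map π: X → X/∼ sends 78 ↦ [78=80], 79 ↦ [79], 80 ↦ [78=80], 81 ↦ [81].
For each subset V ⊆ X/∼, compute π^{-1}(V) ⊆ X and check whether π^{-1}(V) ∈ τ. V is open in τ_Q iff π^{-1}(V) ∈ τ.
  V = {}: π^{-1}(V) = ∅ ∈ τ ✓.
  V = {[78=80]}: π^{-1}(V) = {78, 80} ∉ τ ✗.
  V = {[79]}: π^{-1}(V) = {79} ∉ τ ✗.
  V = {[78=80], [79]}: π^{-1}(V) = {78, 79, 80} ∉ τ ✗.
  V = {[81]}: π^{-1}(V) = {81} ∉ τ ✗.
  V = {[78=80], [81]}: π^{-1}(V) = {78, 80, 81} ∈ τ ✓.
  V = {[79], [81]}: π^{-1}(V) = {79, 81} ∉ τ ✗.
  V = {[78=80], [79], [81]}: π^{-1}(V) = {78, 79, 80, 81} ∈ τ ✓.
Open sets in the quotient: τ_Q = {{}, {[78=80], [81]}, {[78=80], [79], [81]}} (3 elements).


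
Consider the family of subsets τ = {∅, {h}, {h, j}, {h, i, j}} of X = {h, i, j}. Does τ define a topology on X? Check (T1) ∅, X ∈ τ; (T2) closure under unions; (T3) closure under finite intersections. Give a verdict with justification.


τ IS a topology on X.

Axiom (T1): ∅ ∈ τ? Yes; X ∈ τ? Yes.
Axiom (T2/T3): check pairwise unions and intersections of members of τ.
All pairwise intersections and unions checked — each lies in τ. Therefore τ satisfies (T1), (T2), (T3): it IS a topology on X.


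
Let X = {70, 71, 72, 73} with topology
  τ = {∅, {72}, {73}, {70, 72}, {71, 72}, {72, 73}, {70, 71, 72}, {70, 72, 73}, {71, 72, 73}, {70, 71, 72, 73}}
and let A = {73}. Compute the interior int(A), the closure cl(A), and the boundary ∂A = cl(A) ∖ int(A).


int(A) = {73}, cl(A) = {73}, ∂A = ∅.

Closed sets in (X, τ) are complements of opens:
  closed(X, τ) = {∅, {70}, {71}, {73}, {70, 71}, {70, 73}, {71, 73}, {70, 71, 72}, {70, 71, 73}, {70, 71, 72, 73}}.
int(A) = ⋃ {U ∈ τ : U ⊆ A}. Opens contained in A: ∅, {73}.
Taking the union of these: int(A) = {73}.
cl(A) = ⋂ {C closed : A ⊆ C}. Closed sets containing A: {73}, {70, 73}, {71, 73}, {70, 71, 73}, {70, 71, 72, 73}.
Intersecting these: cl(A) = {73}.
∂A = cl(A) ∖ int(A) = {73} ∖ {73} = ∅.


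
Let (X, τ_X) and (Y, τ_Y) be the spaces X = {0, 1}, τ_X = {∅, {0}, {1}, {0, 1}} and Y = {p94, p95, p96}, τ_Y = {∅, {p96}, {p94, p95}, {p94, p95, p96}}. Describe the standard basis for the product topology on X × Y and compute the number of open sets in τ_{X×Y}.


Basis B = {∅ × ∅, {0} × {p96}, {1} × {p96}, {0} × {p94, p95}, {0, 1} × {p96}, {1} × {p94, p95}, {0} × {p94, p95, p96}, {1} × {p94, p95, p96}, {0, 1} × {p94, p95}, {0, 1} × {p94, p95, p96}}; |τ_{X×Y}| = 16.

Enumerate products U × V with U ∈ τ_X, V ∈ τ_Y (deduplicated):
  ∅ × ∅ = {} (∅)
  {0} × {p96} = {(0,p96)}
  {1} × {p96} = {(1,p96)}
  {0} × {p94, p95} = {(0,p94), (0,p95)}
  {0, 1} × {p96} = {(0,p96), (1,p96)}
  {1} × {p94, p95} = {(1,p94), (1,p95)}
  {0} × {p94, p95, p96} = {(0,p94), (0,p95), (0,p96)}
  {1} × {p94, p95, p96} = {(1,p94), (1,p95), (1,p96)}
  {0, 1} × {p94, p95} = {(0,p94), (0,p95), (1,p94), (1,p95)}
  {0, 1} × {p94, p95, p96} = {(0,p94), (0,p95), (0,p96), (1,p94), (1,p95), (1,p96)}
These 10 distinct sets form the basis B.
Close under arbitrary unions to get τ_{X×Y}; counting gives |τ_{X×Y}| = 16.


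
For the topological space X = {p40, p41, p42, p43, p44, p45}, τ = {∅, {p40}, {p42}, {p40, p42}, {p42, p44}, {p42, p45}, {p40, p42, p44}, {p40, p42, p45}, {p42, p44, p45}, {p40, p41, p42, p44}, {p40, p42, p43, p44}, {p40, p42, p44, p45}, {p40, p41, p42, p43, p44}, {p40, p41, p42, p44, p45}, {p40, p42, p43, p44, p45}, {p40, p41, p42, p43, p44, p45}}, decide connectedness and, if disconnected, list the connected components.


(X, τ) is connected.

Find clopen sets (U ∈ τ with X ∖ U ∈ τ):
  U = ∅, X ∖ U = {p40, p41, p42, p43, p44, p45} — both open, so U is clopen.
  U = {p40, p41, p42, p43, p44, p45}, X ∖ U = ∅ — both open, so U is clopen.
Only trivial clopens (∅ and X) exist, so (X, τ) is connected.
Compute connected components by grouping points that agree on all clopens:
  component: {p40, p41, p42, p43, p44, p45}


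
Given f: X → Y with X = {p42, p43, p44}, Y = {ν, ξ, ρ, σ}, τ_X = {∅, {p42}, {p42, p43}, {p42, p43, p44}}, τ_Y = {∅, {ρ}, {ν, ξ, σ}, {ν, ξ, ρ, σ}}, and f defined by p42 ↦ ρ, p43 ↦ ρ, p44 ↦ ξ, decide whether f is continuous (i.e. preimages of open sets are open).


f is NOT continuous.

Compute f^{-1}(U) for each U ∈ τ_Y:
  U = ∅: f^{-1}(U) = ∅ ∈ τ_X ✓.
  U = {ρ}: f^{-1}(U) = {p42, p43} ∈ τ_X ✓.
  U = {ν, ξ, σ}: f^{-1}(U) = {p44} ∉ τ_X ✗.
  U = {ν, ξ, ρ, σ}: f^{-1}(U) = {p42, p43, p44} ∈ τ_X ✓.
Found U = {ν, ξ, σ} with f^{-1}(U) = {p44} not in τ_X. Therefore f is NOT continuous.


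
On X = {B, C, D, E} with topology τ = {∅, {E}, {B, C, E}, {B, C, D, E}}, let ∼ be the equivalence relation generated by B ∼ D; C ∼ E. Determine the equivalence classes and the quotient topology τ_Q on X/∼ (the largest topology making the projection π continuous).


X/∼ = {[B=D], [C=E]}; |τ_Q| = 2.

Equivalence classes: [B=D], [C=E].
Quotient map π: X → X/∼ sends B ↦ [B=D], C ↦ [C=E], D ↦ [B=D], E ↦ [C=E].
For each subset V ⊆ X/∼, compute π^{-1}(V) ⊆ X and check whether π^{-1}(V) ∈ τ. V is open in τ_Q iff π^{-1}(V) ∈ τ.
  V = {}: π^{-1}(V) = ∅ ∈ τ ✓.
  V = {[B=D]}: π^{-1}(V) = {B, D} ∉ τ ✗.
  V = {[C=E]}: π^{-1}(V) = {C, E} ∉ τ ✗.
  V = {[B=D], [C=E]}: π^{-1}(V) = {B, C, D, E} ∈ τ ✓.
Open sets in the quotient: τ_Q = {{}, {[B=D], [C=E]}} (2 elements).


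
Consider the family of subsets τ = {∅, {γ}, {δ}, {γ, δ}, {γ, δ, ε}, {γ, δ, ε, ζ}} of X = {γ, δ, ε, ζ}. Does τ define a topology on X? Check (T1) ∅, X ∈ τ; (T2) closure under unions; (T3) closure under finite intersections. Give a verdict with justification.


τ IS a topology on X.

Axiom (T1): ∅ ∈ τ? Yes; X ∈ τ? Yes.
Axiom (T2/T3): check pairwise unions and intersections of members of τ.
All pairwise intersections and unions checked — each lies in τ. Therefore τ satisfies (T1), (T2), (T3): it IS a topology on X.


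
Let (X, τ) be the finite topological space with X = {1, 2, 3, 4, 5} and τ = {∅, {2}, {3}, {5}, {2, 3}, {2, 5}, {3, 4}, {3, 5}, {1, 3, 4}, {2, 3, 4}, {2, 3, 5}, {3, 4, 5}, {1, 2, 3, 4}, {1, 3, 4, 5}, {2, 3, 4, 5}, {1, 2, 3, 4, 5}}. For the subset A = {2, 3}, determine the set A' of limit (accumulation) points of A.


A' = {1, 4}

For each x ∈ X, list the open sets U ∈ τ with x ∈ U, then check whether U ∩ (A ∖ {x}) ≠ ∅ for every such U.
  x = 1: opens ∋ x are {1, 3, 4}, {1, 2, 3, 4}, {1, 3, 4, 5}, {1, 2, 3, 4, 5}; each meets A ∖ {1}, so x IS a limit point.
  x = 2: open {2} ∋ x has {2} ∩ (A ∖ {2}) = ∅, so x is NOT a limit point.
  x = 3: open {3} ∋ x has {3} ∩ (A ∖ {3}) = ∅, so x is NOT a limit point.
  x = 4: opens ∋ x are {3, 4}, {1, 3, 4}, {2, 3, 4}, {3, 4, 5}, {1, 2, 3, 4}, {1, 3, 4, 5}, {2, 3, 4, 5}, {1, 2, 3, 4, 5}; each meets A ∖ {4}, so x IS a limit point.
  x = 5: open {5} ∋ x has {5} ∩ (A ∖ {5}) = ∅, so x is NOT a limit point.
Collecting: A' = {1, 4}.


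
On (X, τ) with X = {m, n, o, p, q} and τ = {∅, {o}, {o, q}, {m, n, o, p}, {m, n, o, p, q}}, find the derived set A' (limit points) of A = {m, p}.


A' = {m, n, p}

For each x ∈ X, list the open sets U ∈ τ with x ∈ U, then check whether U ∩ (A ∖ {x}) ≠ ∅ for every such U.
  x = m: opens ∋ x are {m, n, o, p}, {m, n, o, p, q}; each meets A ∖ {m}, so x IS a limit point.
  x = n: opens ∋ x are {m, n, o, p}, {m, n, o, p, q}; each meets A ∖ {n}, so x IS a limit point.
  x = o: open {o} ∋ x has {o} ∩ (A ∖ {o}) = ∅, so x is NOT a limit point.
  x = p: opens ∋ x are {m, n, o, p}, {m, n, o, p, q}; each meets A ∖ {p}, so x IS a limit point.
  x = q: open {o, q} ∋ x has {o, q} ∩ (A ∖ {q}) = ∅, so x is NOT a limit point.
Collecting: A' = {m, n, p}.


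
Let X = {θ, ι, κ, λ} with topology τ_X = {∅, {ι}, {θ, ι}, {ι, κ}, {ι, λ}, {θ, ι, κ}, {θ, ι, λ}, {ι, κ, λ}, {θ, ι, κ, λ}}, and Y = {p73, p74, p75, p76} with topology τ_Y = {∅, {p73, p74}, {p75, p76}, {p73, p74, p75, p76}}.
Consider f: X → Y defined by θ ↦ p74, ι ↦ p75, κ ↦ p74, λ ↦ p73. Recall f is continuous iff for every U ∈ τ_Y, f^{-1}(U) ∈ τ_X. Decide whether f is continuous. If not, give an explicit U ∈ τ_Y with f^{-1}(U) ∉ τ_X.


f is NOT continuous.

Compute f^{-1}(U) for each U ∈ τ_Y:
  U = ∅: f^{-1}(U) = ∅ ∈ τ_X ✓.
  U = {p73, p74}: f^{-1}(U) = {θ, κ, λ} ∉ τ_X ✗.
  U = {p75, p76}: f^{-1}(U) = {ι} ∈ τ_X ✓.
  U = {p73, p74, p75, p76}: f^{-1}(U) = {θ, ι, κ, λ} ∈ τ_X ✓.
Found U = {p73, p74} with f^{-1}(U) = {θ, κ, λ} not in τ_X. Therefore f is NOT continuous.


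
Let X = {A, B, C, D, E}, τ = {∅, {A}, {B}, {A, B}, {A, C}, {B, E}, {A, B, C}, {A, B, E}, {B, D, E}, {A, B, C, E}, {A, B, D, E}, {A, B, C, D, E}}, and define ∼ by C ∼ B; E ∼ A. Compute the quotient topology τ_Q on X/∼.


X/∼ = {[A=E], [B=C], [D]}; |τ_Q| = 3.

Equivalence classes: [A=E], [B=C], [D].
Quotient map π: X → X/∼ sends A ↦ [A=E], B ↦ [B=C], C ↦ [B=C], D ↦ [D], E ↦ [A=E].
For each subset V ⊆ X/∼, compute π^{-1}(V) ⊆ X and check whether π^{-1}(V) ∈ τ. V is open in τ_Q iff π^{-1}(V) ∈ τ.
  V = {}: π^{-1}(V) = ∅ ∈ τ ✓.
  V = {[A=E]}: π^{-1}(V) = {A, E} ∉ τ ✗.
  V = {[B=C]}: π^{-1}(V) = {B, C} ∉ τ ✗.
  V = {[A=E], [B=C]}: π^{-1}(V) = {A, B, C, E} ∈ τ ✓.
  V = {[D]}: π^{-1}(V) = {D} ∉ τ ✗.
  V = {[A=E], [D]}: π^{-1}(V) = {A, D, E} ∉ τ ✗.
  V = {[B=C], [D]}: π^{-1}(V) = {B, C, D} ∉ τ ✗.
  V = {[A=E], [B=C], [D]}: π^{-1}(V) = {A, B, C, D, E} ∈ τ ✓.
Open sets in the quotient: τ_Q = {{}, {[A=E], [B=C]}, {[A=E], [B=C], [D]}} (3 elements).


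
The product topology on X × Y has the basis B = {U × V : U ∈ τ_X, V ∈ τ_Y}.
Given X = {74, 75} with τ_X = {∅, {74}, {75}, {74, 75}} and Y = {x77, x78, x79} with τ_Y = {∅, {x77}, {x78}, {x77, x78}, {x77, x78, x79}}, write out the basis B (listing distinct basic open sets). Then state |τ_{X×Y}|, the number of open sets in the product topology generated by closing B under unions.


Basis B = {∅ × ∅, {74} × {x77}, {74} × {x78}, {75} × {x77}, {75} × {x78}, {74} × {x77, x78}, {74, 75} × {x77}, {74, 75} × {x78}, {75} × {x77, x78}, {74} × {x77, x78, x79}, {75} × {x77, x78, x79}, {74, 75} × {x77, x78}, {74, 75} × {x77, x78, x79}}; |τ_{X×Y}| = 25.

Enumerate products U × V with U ∈ τ_X, V ∈ τ_Y (deduplicated):
  ∅ × ∅ = {} (∅)
  {74} × {x77} = {(74,x77)}
  {74} × {x78} = {(74,x78)}
  {75} × {x77} = {(75,x77)}
  {75} × {x78} = {(75,x78)}
  {74} × {x77, x78} = {(74,x77), (74,x78)}
  {74, 75} × {x77} = {(74,x77), (75,x77)}
  {74, 75} × {x78} = {(74,x78), (75,x78)}
  {75} × {x77, x78} = {(75,x77), (75,x78)}
  {74} × {x77, x78, x79} = {(74,x77), (74,x78), (74,x79)}
  {75} × {x77, x78, x79} = {(75,x77), (75,x78), (75,x79)}
  {74, 75} × {x77, x78} = {(74,x77), (74,x78), (75,x77), (75,x78)}
  {74, 75} × {x77, x78, x79} = {(74,x77), (74,x78), (74,x79), (75,x77), (75,x78), (75,x79)}
These 13 distinct sets form the basis B.
Close under arbitrary unions to get τ_{X×Y}; counting gives |τ_{X×Y}| = 25.


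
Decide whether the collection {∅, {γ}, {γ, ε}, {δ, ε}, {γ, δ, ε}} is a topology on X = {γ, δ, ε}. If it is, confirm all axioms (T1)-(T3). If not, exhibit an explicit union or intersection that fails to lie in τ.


τ is NOT a topology on X.

Axiom (T1): ∅ ∈ τ? Yes; X ∈ τ? Yes.
Axiom (T2/T3): check pairwise unions and intersections of members of τ.
Counterexample for (T3): {γ, ε} ∩ {δ, ε} = {ε} ∉ τ. Therefore τ is NOT a topology.


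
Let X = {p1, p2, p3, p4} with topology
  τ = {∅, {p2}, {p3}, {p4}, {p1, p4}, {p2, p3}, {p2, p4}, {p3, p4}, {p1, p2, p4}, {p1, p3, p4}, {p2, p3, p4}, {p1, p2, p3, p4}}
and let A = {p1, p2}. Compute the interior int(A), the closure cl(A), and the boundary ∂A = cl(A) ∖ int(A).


int(A) = {p2}, cl(A) = {p1, p2}, ∂A = {p1}.

Closed sets in (X, τ) are complements of opens:
  closed(X, τ) = {∅, {p1}, {p2}, {p3}, {p1, p2}, {p1, p3}, {p1, p4}, {p2, p3}, {p1, p2, p3}, {p1, p2, p4}, {p1, p3, p4}, {p1, p2, p3, p4}}.
int(A) = ⋃ {U ∈ τ : U ⊆ A}. Opens contained in A: ∅, {p2}.
Taking the union of these: int(A) = {p2}.
cl(A) = ⋂ {C closed : A ⊆ C}. Closed sets containing A: {p1, p2}, {p1, p2, p3}, {p1, p2, p4}, {p1, p2, p3, p4}.
Intersecting these: cl(A) = {p1, p2}.
∂A = cl(A) ∖ int(A) = {p1, p2} ∖ {p2} = {p1}.


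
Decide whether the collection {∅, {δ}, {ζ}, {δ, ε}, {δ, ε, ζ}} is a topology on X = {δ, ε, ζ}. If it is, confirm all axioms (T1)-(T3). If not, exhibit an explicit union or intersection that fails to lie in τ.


τ is NOT a topology on X.

Axiom (T1): ∅ ∈ τ? Yes; X ∈ τ? Yes.
Axiom (T2/T3): check pairwise unions and intersections of members of τ.
Counterexample for (T2): {δ} ∪ {ζ} = {δ, ζ} ∉ τ. Therefore τ is NOT a topology.


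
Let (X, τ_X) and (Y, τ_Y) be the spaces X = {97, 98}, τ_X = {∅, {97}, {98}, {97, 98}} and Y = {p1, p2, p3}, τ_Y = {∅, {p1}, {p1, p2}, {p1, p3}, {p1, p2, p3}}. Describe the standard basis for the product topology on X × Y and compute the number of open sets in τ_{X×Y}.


Basis B = {∅ × ∅, {97} × {p1}, {98} × {p1}, {97} × {p1, p2}, {97} × {p1, p3}, {97, 98} × {p1}, {98} × {p1, p2}, {98} × {p1, p3}, {97} × {p1, p2, p3}, {98} × {p1, p2, p3}, {97, 98} × {p1, p2}, {97, 98} × {p1, p3}, {97, 98} × {p1, p2, p3}}; |τ_{X×Y}| = 25.

Enumerate products U × V with U ∈ τ_X, V ∈ τ_Y (deduplicated):
  ∅ × ∅ = {} (∅)
  {97} × {p1} = {(97,p1)}
  {98} × {p1} = {(98,p1)}
  {97} × {p1, p2} = {(97,p1), (97,p2)}
  {97} × {p1, p3} = {(97,p1), (97,p3)}
  {97, 98} × {p1} = {(97,p1), (98,p1)}
  {98} × {p1, p2} = {(98,p1), (98,p2)}
  {98} × {p1, p3} = {(98,p1), (98,p3)}
  {97} × {p1, p2, p3} = {(97,p1), (97,p2), (97,p3)}
  {98} × {p1, p2, p3} = {(98,p1), (98,p2), (98,p3)}
  {97, 98} × {p1, p2} = {(97,p1), (97,p2), (98,p1), (98,p2)}
  {97, 98} × {p1, p3} = {(97,p1), (97,p3), (98,p1), (98,p3)}
  {97, 98} × {p1, p2, p3} = {(97,p1), (97,p2), (97,p3), (98,p1), (98,p2), (98,p3)}
These 13 distinct sets form the basis B.
Close under arbitrary unions to get τ_{X×Y}; counting gives |τ_{X×Y}| = 25.


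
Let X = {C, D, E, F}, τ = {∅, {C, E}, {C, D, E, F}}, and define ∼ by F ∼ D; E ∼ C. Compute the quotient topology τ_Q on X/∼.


X/∼ = {[C=E], [D=F]}; |τ_Q| = 3.

Equivalence classes: [C=E], [D=F].
Quotient map π: X → X/∼ sends C ↦ [C=E], D ↦ [D=F], E ↦ [C=E], F ↦ [D=F].
For each subset V ⊆ X/∼, compute π^{-1}(V) ⊆ X and check whether π^{-1}(V) ∈ τ. V is open in τ_Q iff π^{-1}(V) ∈ τ.
  V = {}: π^{-1}(V) = ∅ ∈ τ ✓.
  V = {[C=E]}: π^{-1}(V) = {C, E} ∈ τ ✓.
  V = {[D=F]}: π^{-1}(V) = {D, F} ∉ τ ✗.
  V = {[C=E], [D=F]}: π^{-1}(V) = {C, D, E, F} ∈ τ ✓.
Open sets in the quotient: τ_Q = {{}, {[C=E]}, {[C=E], [D=F]}} (3 elements).


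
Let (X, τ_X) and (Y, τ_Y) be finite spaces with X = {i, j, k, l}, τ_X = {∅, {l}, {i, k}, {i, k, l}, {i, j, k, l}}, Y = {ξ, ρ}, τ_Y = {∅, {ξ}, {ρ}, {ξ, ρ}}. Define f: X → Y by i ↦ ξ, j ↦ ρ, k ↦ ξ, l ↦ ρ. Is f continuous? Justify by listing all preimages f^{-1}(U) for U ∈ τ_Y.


f is NOT continuous.

Compute f^{-1}(U) for each U ∈ τ_Y:
  U = ∅: f^{-1}(U) = ∅ ∈ τ_X ✓.
  U = {ξ}: f^{-1}(U) = {i, k} ∈ τ_X ✓.
  U = {ρ}: f^{-1}(U) = {j, l} ∉ τ_X ✗.
  U = {ξ, ρ}: f^{-1}(U) = {i, j, k, l} ∈ τ_X ✓.
Found U = {ρ} with f^{-1}(U) = {j, l} not in τ_X. Therefore f is NOT continuous.


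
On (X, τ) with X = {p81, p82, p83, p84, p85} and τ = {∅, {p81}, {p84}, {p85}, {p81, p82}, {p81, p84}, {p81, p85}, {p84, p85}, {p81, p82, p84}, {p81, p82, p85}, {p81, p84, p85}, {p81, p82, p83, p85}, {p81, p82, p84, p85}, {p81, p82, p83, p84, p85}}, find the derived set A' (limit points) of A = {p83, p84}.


A' = ∅

For each x ∈ X, list the open sets U ∈ τ with x ∈ U, then check whether U ∩ (A ∖ {x}) ≠ ∅ for every such U.
  x = p81: open {p81} ∋ x has {p81} ∩ (A ∖ {p81}) = ∅, so x is NOT a limit point.
  x = p82: open {p81, p82} ∋ x has {p81, p82} ∩ (A ∖ {p82}) = ∅, so x is NOT a limit point.
  x = p83: open {p81, p82, p83, p85} ∋ x has {p81, p82, p83, p85} ∩ (A ∖ {p83}) = ∅, so x is NOT a limit point.
  x = p84: open {p84} ∋ x has {p84} ∩ (A ∖ {p84}) = ∅, so x is NOT a limit point.
  x = p85: open {p85} ∋ x has {p85} ∩ (A ∖ {p85}) = ∅, so x is NOT a limit point.
Collecting: A' = ∅.


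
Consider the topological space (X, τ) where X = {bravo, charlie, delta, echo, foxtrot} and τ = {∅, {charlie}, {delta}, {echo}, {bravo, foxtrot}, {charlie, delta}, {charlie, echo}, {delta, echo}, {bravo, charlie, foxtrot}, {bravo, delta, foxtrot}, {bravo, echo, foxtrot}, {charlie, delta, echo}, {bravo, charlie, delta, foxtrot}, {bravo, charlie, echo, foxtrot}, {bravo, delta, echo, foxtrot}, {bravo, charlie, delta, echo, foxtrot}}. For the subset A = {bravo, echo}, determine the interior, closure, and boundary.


int(A) = {echo}, cl(A) = {bravo, echo, foxtrot}, ∂A = {bravo, foxtrot}.

Closed sets in (X, τ) are complements of opens:
  closed(X, τ) = {∅, {charlie}, {delta}, {echo}, {bravo, foxtrot}, {charlie, delta}, {charlie, echo}, {delta, echo}, {bravo, charlie, foxtrot}, {bravo, delta, foxtrot}, {bravo, echo, foxtrot}, {charlie, delta, echo}, {bravo, charlie, delta, foxtrot}, {bravo, charlie, echo, foxtrot}, {bravo, delta, echo, foxtrot}, {bravo, charlie, delta, echo, foxtrot}}.
int(A) = ⋃ {U ∈ τ : U ⊆ A}. Opens contained in A: ∅, {echo}.
Taking the union of these: int(A) = {echo}.
cl(A) = ⋂ {C closed : A ⊆ C}. Closed sets containing A: {bravo, echo, foxtrot}, {bravo, charlie, echo, foxtrot}, {bravo, delta, echo, foxtrot}, {bravo, charlie, delta, echo, foxtrot}.
Intersecting these: cl(A) = {bravo, echo, foxtrot}.
∂A = cl(A) ∖ int(A) = {bravo, echo, foxtrot} ∖ {echo} = {bravo, foxtrot}.
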